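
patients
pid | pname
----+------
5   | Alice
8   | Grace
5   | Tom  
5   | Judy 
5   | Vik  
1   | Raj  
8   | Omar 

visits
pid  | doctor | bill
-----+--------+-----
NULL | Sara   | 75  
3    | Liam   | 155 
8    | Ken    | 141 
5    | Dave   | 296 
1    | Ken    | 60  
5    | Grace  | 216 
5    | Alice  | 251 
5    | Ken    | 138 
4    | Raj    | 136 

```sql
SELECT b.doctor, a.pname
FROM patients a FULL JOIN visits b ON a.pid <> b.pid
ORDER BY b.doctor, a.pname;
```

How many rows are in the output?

38

FULL OUTER JOIN keeps every row from both sides; unmatched rows get NULL for the other side's columns.
Matching on a.pid <> b.pid. A NULL in a compared column never satisfies the condition.
- a[0] pid=5 → 4 match(es) in b → 4 row(s).
- a[1] pid=8 → 7 match(es) in b → 7 row(s).
- a[2] pid=5 → 4 match(es) in b → 4 row(s).
- a[3] pid=5 → 4 match(es) in b → 4 row(s).
- a[4] pid=5 → 4 match(es) in b → 4 row(s).
- a[5] pid=1 → 7 match(es) in b → 7 row(s).
- a[6] pid=8 → 7 match(es) in b → 7 row(s).
- 1 row(s) from b found no a partner → padded with NULL.
Total: 37 matched + 1 padded = 38 rows.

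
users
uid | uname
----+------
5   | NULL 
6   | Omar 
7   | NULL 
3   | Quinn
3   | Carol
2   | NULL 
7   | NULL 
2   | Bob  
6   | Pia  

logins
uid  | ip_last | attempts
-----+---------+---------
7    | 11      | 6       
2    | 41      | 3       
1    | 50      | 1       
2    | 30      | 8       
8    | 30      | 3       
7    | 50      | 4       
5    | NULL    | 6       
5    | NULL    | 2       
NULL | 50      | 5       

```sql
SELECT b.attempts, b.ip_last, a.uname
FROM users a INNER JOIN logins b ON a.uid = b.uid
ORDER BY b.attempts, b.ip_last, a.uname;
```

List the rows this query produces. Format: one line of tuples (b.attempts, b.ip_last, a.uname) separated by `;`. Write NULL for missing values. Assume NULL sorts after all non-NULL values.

INNER JOIN keeps only pairs where the ON condition holds.
Matching on a.uid = b.uid. A NULL in a compared column never satisfies the condition.
Matched pairs: 10.

(2, NULL, NULL); (3, 41, Bob); (3, 41, NULL); (4, 50, NULL); (4, 50, NULL); (6, 11, NULL); (6, 11, NULL); (6, NULL, NULL); (8, 30, Bob); (8, 30, NULL)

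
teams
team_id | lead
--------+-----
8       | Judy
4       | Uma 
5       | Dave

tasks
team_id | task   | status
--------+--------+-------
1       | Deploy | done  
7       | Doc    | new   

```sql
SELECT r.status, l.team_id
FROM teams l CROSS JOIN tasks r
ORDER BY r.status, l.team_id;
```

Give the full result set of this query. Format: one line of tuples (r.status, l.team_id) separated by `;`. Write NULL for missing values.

(done, 4); (done, 5); (done, 8); (new, 4); (new, 5); (new, 8)

CROSS JOIN pairs every row of `teams` with every row of `tasks`: 3 × 2 = 6 rows.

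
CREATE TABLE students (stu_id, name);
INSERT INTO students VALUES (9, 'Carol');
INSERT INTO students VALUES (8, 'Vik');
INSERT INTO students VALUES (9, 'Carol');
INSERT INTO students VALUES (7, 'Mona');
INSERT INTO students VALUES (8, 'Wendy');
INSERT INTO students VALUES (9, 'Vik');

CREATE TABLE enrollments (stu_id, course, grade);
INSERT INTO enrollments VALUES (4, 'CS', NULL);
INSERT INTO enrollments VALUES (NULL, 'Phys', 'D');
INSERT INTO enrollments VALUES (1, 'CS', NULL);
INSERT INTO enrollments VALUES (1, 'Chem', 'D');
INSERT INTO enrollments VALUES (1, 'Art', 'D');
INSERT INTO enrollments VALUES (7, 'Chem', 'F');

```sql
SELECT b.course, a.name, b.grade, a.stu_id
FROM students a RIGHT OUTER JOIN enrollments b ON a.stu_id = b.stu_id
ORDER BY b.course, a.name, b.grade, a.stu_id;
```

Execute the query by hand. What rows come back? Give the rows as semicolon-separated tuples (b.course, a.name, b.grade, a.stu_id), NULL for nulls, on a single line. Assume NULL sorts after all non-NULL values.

RIGHT JOIN keeps every row from `enrollments`; unmatched rows get NULL for `students`'s columns.
Matching on a.stu_id = b.stu_id. A NULL in a compared column never satisfies the condition.
Matched pairs: 1; unmatched b rows kept: 5.

(Art, NULL, D, NULL); (CS, NULL, NULL, NULL); (CS, NULL, NULL, NULL); (Chem, Mona, F, 7); (Chem, NULL, D, NULL); (Phys, NULL, D, NULL)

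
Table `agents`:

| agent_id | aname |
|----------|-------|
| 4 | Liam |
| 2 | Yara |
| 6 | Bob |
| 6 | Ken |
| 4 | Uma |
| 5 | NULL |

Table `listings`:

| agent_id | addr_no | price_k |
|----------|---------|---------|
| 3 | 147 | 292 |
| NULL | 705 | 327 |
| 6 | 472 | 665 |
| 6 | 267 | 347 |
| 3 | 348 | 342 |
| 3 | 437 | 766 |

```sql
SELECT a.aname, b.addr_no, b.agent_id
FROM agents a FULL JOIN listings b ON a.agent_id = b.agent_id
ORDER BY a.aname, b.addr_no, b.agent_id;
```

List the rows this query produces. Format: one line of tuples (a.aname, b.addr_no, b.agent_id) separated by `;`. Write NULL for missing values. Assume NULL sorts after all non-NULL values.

FULL OUTER JOIN keeps every row from both sides; unmatched rows get NULL for the other side's columns.
Matching on a.agent_id = b.agent_id. A NULL in a compared column never satisfies the condition.
- a[0] agent_id=4 → no match; kept with NULLs on the b side.
- a[1] agent_id=2 → no match; kept with NULLs on the b side.
- a[2] agent_id=6 → 2 match(es) in b → 2 row(s).
- a[3] agent_id=6 → 2 match(es) in b → 2 row(s).
- a[4] agent_id=4 → no match; kept with NULLs on the b side.
- a[5] agent_id=5 → no match; kept with NULLs on the b side.
- 4 row(s) from b found no a partner → padded with NULL.

(Bob, 267, 6); (Bob, 472, 6); (Ken, 267, 6); (Ken, 472, 6); (Liam, NULL, NULL); (Uma, NULL, NULL); (Yara, NULL, NULL); (NULL, 147, 3); (NULL, 348, 3); (NULL, 437, 3); (NULL, 705, NULL); (NULL, NULL, NULL)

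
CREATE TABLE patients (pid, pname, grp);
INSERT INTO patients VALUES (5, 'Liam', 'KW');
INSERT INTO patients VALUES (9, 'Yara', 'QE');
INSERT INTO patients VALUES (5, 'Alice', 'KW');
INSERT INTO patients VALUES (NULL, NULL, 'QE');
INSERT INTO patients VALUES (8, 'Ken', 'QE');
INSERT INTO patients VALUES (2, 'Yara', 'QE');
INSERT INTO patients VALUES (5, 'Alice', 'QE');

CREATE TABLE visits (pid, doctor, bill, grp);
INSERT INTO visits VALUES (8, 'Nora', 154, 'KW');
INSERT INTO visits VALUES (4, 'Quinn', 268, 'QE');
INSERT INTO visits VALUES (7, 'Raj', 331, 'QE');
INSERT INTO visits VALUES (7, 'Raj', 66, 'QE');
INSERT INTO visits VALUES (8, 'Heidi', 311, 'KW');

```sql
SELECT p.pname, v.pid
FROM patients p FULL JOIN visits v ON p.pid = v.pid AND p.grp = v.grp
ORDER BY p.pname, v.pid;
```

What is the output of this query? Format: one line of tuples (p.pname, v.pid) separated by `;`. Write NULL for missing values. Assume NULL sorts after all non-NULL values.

(Alice, NULL); (Alice, NULL); (Ken, NULL); (Liam, NULL); (Yara, NULL); (Yara, NULL); (NULL, 4); (NULL, 7); (NULL, 7); (NULL, 8); (NULL, 8); (NULL, NULL)

FULL OUTER JOIN keeps every row from both sides; unmatched rows get NULL for the other side's columns.
Matching on p.pid = v.pid AND p.grp = v.grp. A NULL in a compared column never satisfies the condition.
- p (pid=5, grp=KW) has no partner → padded with NULL.
- p (pid=9, grp=QE) has no partner → padded with NULL.
- p (pid=5, grp=KW) has no partner → padded with NULL.
- p (pid=NULL, grp=QE) has no partner → padded with NULL.
- p (pid=8, grp=QE) has no partner → padded with NULL.
- p (pid=2, grp=QE) has no partner → padded with NULL.
- p (pid=5, grp=QE) has no partner → padded with NULL.
- 5 row(s) from v found no p partner → padded with NULL.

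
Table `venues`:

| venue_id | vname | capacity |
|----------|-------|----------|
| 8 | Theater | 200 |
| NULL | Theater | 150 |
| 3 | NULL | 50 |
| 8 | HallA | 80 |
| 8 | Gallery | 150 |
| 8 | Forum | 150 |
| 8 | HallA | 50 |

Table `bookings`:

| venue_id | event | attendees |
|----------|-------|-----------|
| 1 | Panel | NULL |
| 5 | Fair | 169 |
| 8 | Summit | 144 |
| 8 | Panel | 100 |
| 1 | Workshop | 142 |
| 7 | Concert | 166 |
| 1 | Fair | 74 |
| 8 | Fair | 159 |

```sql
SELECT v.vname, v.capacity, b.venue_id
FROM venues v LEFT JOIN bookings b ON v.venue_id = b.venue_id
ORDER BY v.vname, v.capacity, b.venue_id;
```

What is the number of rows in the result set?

17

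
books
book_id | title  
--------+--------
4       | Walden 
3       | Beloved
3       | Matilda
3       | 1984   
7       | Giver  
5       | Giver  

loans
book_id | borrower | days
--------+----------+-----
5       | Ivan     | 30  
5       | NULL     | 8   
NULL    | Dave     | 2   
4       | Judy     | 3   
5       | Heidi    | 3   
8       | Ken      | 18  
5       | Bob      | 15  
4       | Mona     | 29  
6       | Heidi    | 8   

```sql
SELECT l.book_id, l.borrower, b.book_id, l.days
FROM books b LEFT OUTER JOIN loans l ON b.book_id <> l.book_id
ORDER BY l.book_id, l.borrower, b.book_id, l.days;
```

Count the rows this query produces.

42

LEFT JOIN keeps every row from `books`; unmatched rows get NULL for `loans`'s columns.
Matching on b.book_id <> l.book_id. A NULL in a compared column never satisfies the condition.
- b row (book_id=4): matches 6 l row(s) → 6 output row(s).
- b row (book_id=3): matches 8 l row(s) → 8 output row(s).
- b row (book_id=3): matches 8 l row(s) → 8 output row(s).
- b row (book_id=3): matches 8 l row(s) → 8 output row(s).
- b row (book_id=7): matches 8 l row(s) → 8 output row(s).
- b row (book_id=5): matches 4 l row(s) → 4 output row(s).
Total: 42 rows.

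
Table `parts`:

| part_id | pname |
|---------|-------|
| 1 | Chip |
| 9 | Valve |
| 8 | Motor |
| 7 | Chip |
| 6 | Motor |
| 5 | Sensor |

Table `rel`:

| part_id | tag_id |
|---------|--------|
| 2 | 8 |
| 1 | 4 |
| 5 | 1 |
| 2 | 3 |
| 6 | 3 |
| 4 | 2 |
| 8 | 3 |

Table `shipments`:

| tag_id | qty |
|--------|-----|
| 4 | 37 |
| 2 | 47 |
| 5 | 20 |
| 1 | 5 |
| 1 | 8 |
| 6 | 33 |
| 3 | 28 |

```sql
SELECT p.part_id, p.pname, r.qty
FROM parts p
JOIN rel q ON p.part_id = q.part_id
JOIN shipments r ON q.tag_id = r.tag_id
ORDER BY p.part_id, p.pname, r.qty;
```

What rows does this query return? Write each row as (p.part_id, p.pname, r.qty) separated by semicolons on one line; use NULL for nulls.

Evaluate left to right. First `parts p INNER JOIN rel q` on part_id: 4 row(s).
Then INNER JOIN `shipments r` on tag_id: keep only rows whose q.tag_id appears in r.

(1, Chip, 37); (5, Sensor, 5); (5, Sensor, 8); (6, Motor, 28); (8, Motor, 28)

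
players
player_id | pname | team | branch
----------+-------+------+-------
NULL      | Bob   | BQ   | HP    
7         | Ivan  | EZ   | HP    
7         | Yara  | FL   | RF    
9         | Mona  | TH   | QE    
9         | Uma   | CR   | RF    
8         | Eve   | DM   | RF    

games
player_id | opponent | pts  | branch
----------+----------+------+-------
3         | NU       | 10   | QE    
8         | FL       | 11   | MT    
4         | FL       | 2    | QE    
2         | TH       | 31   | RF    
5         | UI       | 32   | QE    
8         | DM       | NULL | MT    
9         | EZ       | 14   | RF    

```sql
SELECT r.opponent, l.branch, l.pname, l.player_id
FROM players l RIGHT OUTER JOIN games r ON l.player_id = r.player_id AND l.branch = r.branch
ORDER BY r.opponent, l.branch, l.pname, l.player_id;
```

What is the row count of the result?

7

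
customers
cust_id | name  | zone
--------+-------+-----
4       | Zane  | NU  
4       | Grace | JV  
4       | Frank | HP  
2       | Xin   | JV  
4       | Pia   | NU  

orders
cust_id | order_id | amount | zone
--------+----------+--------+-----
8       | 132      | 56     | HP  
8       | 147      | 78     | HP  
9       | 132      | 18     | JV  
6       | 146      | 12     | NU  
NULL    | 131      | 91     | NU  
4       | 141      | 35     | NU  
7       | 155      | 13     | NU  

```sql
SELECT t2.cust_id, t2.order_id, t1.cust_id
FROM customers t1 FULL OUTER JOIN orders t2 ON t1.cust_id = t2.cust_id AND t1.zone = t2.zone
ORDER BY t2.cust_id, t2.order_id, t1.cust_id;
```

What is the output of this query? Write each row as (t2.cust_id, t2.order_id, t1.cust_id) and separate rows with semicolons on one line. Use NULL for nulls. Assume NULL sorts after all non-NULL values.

FULL OUTER JOIN keeps every row from both sides; unmatched rows get NULL for the other side's columns.
Matching on t1.cust_id = t2.cust_id AND t1.zone = t2.zone. A NULL in a compared column never satisfies the condition.
- t1 row (cust_id=4, zone=NU): matches 1 t2 row(s) → 1 output row(s).
- t1 row (cust_id=4, zone=JV): no match → kept, t2 columns NULL.
- t1 row (cust_id=4, zone=HP): no match → kept, t2 columns NULL.
- t1 row (cust_id=2, zone=JV): no match → kept, t2 columns NULL.
- t1 row (cust_id=4, zone=NU): matches 1 t2 row(s) → 1 output row(s).
- plus 6 unmatched t2 row(s), each kept with NULL t1 columns.

(4, 141, 4); (4, 141, 4); (6, 146, NULL); (7, 155, NULL); (8, 132, NULL); (8, 147, NULL); (9, 132, NULL); (NULL, 131, NULL); (NULL, NULL, 2); (NULL, NULL, 4); (NULL, NULL, 4)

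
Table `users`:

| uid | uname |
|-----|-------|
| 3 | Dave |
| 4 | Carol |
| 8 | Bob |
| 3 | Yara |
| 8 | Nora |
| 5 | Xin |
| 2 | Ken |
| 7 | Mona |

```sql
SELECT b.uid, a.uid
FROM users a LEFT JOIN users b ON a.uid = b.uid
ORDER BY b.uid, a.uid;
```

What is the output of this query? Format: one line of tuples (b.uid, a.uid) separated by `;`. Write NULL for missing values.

LEFT JOIN keeps every row from `users a`; unmatched rows get NULL for `users b`'s columns.
Matching on a.uid = b.uid.
- uid=3: 2 matching b row(s), so 2 row(s) emitted.
- uid=4: 1 matching b row(s), so 1 row(s) emitted.
- uid=8: 2 matching b row(s), so 2 row(s) emitted.
- uid=3: 2 matching b row(s), so 2 row(s) emitted.
- uid=8: 2 matching b row(s), so 2 row(s) emitted.
- uid=5: 1 matching b row(s), so 1 row(s) emitted.
- uid=2: 1 matching b row(s), so 1 row(s) emitted.
- uid=7: 1 matching b row(s), so 1 row(s) emitted.

(2, 2); (3, 3); (3, 3); (3, 3); (3, 3); (4, 4); (5, 5); (7, 7); (8, 8); (8, 8); (8, 8); (8, 8)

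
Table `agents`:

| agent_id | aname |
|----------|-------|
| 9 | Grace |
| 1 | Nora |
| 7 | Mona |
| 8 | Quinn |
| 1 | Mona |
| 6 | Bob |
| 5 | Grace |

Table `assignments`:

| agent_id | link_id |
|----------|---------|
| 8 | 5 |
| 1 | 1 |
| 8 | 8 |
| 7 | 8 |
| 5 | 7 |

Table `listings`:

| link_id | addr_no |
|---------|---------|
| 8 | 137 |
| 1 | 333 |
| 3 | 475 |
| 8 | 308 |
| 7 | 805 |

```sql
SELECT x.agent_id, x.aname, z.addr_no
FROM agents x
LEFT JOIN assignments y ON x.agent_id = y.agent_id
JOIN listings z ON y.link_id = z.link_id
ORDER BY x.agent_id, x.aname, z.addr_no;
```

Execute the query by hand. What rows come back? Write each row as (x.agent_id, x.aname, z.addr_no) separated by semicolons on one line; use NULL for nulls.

(1, Mona, 333); (1, Nora, 333); (5, Grace, 805); (7, Mona, 137); (7, Mona, 308); (8, Quinn, 137); (8, Quinn, 308)

Step 1 — x LEFT JOIN y on agent_id → 8 row(s).
Then INNER JOIN `listings z` on link_id: keep only rows whose y.link_id appears in z.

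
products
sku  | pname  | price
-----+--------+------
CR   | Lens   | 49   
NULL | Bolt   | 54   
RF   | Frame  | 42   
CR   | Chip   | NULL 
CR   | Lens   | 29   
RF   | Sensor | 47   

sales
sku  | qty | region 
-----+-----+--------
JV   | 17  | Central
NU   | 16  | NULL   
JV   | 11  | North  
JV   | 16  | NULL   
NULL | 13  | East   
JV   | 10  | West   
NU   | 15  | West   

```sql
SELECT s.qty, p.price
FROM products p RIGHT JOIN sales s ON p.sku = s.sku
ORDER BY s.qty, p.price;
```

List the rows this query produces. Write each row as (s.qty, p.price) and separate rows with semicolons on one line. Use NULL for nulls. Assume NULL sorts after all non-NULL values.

(10, NULL); (11, NULL); (13, NULL); (15, NULL); (16, NULL); (16, NULL); (17, NULL)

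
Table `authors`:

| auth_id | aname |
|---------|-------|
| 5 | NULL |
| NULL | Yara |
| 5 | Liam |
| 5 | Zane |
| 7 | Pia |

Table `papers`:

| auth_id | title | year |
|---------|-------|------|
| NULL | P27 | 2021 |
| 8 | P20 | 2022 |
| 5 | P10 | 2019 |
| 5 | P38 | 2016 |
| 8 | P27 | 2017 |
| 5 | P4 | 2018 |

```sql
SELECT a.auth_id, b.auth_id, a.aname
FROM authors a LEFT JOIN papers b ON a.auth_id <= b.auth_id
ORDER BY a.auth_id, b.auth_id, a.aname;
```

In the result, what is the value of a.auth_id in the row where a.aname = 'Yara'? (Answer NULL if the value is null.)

LEFT JOIN keeps every row from `authors`; unmatched rows get NULL for `papers`'s columns.
Matching on a.auth_id <= b.auth_id. A NULL in a compared column never satisfies the condition.
- auth_id=5: 5 matching b row(s), so 5 row(s) emitted.
- auth_id=NULL: no b row matches, row kept with b columns NULL.
- auth_id=5: 5 matching b row(s), so 5 row(s) emitted.
- auth_id=5: 5 matching b row(s), so 5 row(s) emitted.
- auth_id=7: 2 matching b row(s), so 2 row(s) emitted.

NULL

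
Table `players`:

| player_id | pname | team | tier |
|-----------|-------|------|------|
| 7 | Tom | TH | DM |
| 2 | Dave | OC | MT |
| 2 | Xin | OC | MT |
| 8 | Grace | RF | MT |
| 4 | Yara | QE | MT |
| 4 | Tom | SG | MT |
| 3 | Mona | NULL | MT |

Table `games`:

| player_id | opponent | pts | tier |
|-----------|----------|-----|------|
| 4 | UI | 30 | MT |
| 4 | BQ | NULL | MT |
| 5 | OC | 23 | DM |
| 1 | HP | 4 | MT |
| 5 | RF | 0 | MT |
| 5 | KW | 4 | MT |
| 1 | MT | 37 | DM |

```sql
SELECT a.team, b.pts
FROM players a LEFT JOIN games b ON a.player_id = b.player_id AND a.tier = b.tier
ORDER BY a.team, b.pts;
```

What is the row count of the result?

9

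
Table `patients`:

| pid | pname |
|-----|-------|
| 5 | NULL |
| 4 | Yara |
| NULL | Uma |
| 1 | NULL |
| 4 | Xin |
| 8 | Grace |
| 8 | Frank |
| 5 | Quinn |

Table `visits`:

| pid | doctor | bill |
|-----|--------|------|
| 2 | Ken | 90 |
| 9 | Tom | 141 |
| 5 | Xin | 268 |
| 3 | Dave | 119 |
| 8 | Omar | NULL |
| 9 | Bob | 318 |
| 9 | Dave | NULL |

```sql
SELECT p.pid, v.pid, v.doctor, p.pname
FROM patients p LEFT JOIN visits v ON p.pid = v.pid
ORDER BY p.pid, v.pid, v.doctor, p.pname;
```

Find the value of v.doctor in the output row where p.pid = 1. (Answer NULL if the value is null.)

LEFT JOIN keeps every row from `patients`; unmatched rows get NULL for `visits`'s columns.
Matching on p.pid = v.pid. A NULL in a compared column never satisfies the condition.
- p[0] pid=5 → 1 match(es) in v → 1 row(s).
- p[1] pid=4 → no match; kept with NULLs on the v side.
- p[2] pid=NULL → no match; kept with NULLs on the v side.
- p[3] pid=1 → no match; kept with NULLs on the v side.
- p[4] pid=4 → no match; kept with NULLs on the v side.
- p[5] pid=8 → 1 match(es) in v → 1 row(s).
- p[6] pid=8 → 1 match(es) in v → 1 row(s).
- p[7] pid=5 → 1 match(es) in v → 1 row(s).

NULL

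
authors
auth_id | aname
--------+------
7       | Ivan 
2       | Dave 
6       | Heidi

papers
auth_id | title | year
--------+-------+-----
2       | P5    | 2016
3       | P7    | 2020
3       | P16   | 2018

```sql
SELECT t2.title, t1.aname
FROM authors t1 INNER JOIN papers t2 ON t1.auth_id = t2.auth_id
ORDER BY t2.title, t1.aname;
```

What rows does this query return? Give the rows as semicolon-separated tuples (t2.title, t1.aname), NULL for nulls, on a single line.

(P5, Dave)

INNER JOIN keeps only pairs where the ON condition holds.
Matching on t1.auth_id = t2.auth_id.
- auth_id=7: no matching t2 row, dropped.
- auth_id=2: 1 matching t2 row(s), so 1 row(s) emitted.
- auth_id=6: no matching t2 row, dropped.
After projecting and ordering:
t2.title | t1.aname
P5 | Dave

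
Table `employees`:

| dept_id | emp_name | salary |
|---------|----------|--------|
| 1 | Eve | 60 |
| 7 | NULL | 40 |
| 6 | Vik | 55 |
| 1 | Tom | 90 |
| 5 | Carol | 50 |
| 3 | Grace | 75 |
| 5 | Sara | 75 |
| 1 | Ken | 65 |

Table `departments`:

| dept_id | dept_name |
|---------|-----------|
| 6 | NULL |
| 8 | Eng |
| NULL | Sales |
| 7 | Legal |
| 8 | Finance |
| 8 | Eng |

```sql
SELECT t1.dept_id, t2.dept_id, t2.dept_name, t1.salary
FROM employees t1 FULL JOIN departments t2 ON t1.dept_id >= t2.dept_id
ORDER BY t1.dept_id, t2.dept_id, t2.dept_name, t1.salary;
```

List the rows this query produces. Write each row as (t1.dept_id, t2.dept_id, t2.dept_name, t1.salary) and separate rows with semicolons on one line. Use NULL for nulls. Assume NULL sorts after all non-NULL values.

(1, NULL, NULL, 60); (1, NULL, NULL, 65); (1, NULL, NULL, 90); (3, NULL, NULL, 75); (5, NULL, NULL, 50); (5, NULL, NULL, 75); (6, 6, NULL, 55); (7, 6, NULL, 40); (7, 7, Legal, 40); (NULL, 8, Eng, NULL); (NULL, 8, Eng, NULL); (NULL, 8, Finance, NULL); (NULL, NULL, Sales, NULL)

FULL OUTER JOIN keeps every row from both sides; unmatched rows get NULL for the other side's columns.
Matching on t1.dept_id >= t2.dept_id. A NULL in a compared column never satisfies the condition.
- t1 (dept_id=1) has no partner → padded with NULL.
- t1 (dept_id=7) pairs with 2 row(s) of t2.
- t1 (dept_id=6) pairs with 1 row(s) of t2.
- t1 (dept_id=1) has no partner → padded with NULL.
- t1 (dept_id=5) has no partner → padded with NULL.
- t1 (dept_id=3) has no partner → padded with NULL.
- t1 (dept_id=5) has no partner → padded with NULL.
- t1 (dept_id=1) has no partner → padded with NULL.
- 4 row(s) from t2 found no t1 partner → padded with NULL.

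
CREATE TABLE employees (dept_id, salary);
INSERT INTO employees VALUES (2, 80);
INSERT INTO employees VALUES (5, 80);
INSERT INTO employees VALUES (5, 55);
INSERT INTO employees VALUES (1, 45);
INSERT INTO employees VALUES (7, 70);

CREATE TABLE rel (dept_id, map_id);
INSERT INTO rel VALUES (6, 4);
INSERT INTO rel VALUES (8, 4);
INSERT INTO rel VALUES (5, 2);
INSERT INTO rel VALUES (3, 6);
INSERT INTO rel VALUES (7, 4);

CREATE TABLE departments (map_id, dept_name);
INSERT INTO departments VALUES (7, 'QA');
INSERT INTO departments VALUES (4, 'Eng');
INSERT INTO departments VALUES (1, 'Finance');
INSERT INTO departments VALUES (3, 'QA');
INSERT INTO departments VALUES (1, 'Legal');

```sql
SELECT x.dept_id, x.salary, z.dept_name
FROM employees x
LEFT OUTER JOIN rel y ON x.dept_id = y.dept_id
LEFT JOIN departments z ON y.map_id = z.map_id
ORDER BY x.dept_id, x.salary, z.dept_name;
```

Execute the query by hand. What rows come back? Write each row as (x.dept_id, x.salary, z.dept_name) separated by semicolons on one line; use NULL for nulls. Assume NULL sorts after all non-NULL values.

(1, 45, NULL); (2, 80, NULL); (5, 55, NULL); (5, 80, NULL); (7, 70, Eng)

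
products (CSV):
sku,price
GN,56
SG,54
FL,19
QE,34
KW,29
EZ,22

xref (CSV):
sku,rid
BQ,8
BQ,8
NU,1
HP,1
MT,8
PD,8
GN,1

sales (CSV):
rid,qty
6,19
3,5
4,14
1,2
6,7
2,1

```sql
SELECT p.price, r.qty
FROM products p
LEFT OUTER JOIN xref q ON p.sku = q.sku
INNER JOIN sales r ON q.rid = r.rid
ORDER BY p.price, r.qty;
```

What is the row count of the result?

Evaluate left to right. First `products p LEFT JOIN xref q` on sku: 6 row(s).
Then INNER JOIN `sales r` on rid: keep only rows whose q.rid appears in r.
Result: 1 row(s).

1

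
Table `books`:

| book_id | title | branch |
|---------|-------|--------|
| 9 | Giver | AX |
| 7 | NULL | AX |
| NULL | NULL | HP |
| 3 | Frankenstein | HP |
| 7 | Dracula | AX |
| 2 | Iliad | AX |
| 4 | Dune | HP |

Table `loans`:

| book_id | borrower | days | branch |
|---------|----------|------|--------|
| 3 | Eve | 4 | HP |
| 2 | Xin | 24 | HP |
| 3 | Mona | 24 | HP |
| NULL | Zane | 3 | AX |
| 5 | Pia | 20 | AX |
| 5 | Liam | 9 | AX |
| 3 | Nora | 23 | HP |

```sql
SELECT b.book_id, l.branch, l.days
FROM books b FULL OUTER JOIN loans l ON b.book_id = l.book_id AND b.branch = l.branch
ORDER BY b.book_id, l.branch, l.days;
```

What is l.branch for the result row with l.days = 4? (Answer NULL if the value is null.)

HP

FULL OUTER JOIN keeps every row from both sides; unmatched rows get NULL for the other side's columns.
Matching on b.book_id = l.book_id AND b.branch = l.branch. A NULL in a compared column never satisfies the condition.
- b row (book_id=9, branch=AX): no match → kept, l columns NULL.
- b row (book_id=7, branch=AX): no match → kept, l columns NULL.
- b row (book_id=NULL, branch=HP): no match → kept, l columns NULL.
- b row (book_id=3, branch=HP): matches 3 l row(s) → 3 output row(s).
- b row (book_id=7, branch=AX): no match → kept, l columns NULL.
- b row (book_id=2, branch=AX): no match → kept, l columns NULL.
- b row (book_id=4, branch=HP): no match → kept, l columns NULL.
- plus 4 unmatched l row(s), each kept with NULL b columns.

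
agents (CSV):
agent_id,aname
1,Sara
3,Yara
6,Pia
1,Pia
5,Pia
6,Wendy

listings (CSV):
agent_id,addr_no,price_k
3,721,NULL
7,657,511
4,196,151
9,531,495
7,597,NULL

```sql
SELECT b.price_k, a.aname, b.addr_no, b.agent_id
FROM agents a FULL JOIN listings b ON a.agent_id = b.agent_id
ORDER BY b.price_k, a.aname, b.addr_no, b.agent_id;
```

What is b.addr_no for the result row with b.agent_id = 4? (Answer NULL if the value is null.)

FULL OUTER JOIN keeps every row from both sides; unmatched rows get NULL for the other side's columns.
Matching on a.agent_id = b.agent_id.
Matched pairs: 1; unmatched a rows kept: 5; unmatched b rows kept: 4.

196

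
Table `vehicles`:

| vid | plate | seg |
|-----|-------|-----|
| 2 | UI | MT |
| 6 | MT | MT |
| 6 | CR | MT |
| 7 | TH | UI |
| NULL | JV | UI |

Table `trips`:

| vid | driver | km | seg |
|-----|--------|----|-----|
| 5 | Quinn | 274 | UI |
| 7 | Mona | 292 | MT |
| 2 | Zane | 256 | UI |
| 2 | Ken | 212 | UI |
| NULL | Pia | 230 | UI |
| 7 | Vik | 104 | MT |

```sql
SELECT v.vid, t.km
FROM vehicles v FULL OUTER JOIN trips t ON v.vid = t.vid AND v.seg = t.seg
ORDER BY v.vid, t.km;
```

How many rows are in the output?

11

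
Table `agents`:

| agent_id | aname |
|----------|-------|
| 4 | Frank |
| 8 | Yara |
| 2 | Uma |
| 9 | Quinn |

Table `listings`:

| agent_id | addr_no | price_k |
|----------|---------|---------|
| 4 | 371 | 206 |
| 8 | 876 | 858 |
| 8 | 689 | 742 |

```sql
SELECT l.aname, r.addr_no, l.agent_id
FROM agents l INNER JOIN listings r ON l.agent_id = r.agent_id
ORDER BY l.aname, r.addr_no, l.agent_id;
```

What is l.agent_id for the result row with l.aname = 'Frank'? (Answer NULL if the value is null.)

INNER JOIN keeps only pairs where the ON condition holds.
Matching on l.agent_id = r.agent_id.
- l row (agent_id=4): matches 1 r row(s) → 1 output row(s).
- l row (agent_id=8): matches 2 r row(s) → 2 output row(s).
- l row (agent_id=2): no match → dropped.
- l row (agent_id=9): no match → dropped.

4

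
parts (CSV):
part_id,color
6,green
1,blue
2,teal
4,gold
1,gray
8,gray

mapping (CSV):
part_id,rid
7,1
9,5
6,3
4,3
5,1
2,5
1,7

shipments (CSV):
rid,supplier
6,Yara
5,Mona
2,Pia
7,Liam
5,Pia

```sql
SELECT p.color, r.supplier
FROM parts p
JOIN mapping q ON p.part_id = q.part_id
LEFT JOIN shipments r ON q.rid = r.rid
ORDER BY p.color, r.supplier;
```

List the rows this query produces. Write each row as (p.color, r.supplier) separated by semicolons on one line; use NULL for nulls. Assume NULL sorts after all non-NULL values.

(blue, Liam); (gold, NULL); (gray, Liam); (green, NULL); (teal, Mona); (teal, Pia)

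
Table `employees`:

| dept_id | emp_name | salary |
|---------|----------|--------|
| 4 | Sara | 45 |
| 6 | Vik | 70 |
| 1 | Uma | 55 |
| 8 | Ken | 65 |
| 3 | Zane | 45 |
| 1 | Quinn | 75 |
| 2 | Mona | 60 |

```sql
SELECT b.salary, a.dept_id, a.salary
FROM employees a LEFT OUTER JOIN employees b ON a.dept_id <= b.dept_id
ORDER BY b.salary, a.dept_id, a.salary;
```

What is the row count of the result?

29

LEFT JOIN keeps every row from `employees a`; unmatched rows get NULL for `employees b`'s columns.
Matching on a.dept_id <= b.dept_id.
- a (dept_id=4) pairs with 3 row(s) of b.
- a (dept_id=6) pairs with 2 row(s) of b.
- a (dept_id=1) pairs with 7 row(s) of b.
- a (dept_id=8) pairs with 1 row(s) of b.
- a (dept_id=3) pairs with 4 row(s) of b.
- a (dept_id=1) pairs with 7 row(s) of b.
- a (dept_id=2) pairs with 5 row(s) of b.
Total: 29 rows.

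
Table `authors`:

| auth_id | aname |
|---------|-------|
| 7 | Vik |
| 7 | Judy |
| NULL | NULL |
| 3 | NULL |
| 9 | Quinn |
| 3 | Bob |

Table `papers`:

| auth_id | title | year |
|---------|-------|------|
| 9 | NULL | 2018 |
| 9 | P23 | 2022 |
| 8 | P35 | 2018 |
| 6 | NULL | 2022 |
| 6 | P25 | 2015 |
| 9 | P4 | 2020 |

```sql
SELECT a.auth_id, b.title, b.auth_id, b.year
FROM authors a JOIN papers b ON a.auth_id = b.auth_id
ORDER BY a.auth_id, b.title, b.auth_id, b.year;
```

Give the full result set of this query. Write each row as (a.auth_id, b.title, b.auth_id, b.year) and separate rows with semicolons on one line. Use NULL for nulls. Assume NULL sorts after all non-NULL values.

(9, P23, 9, 2022); (9, P4, 9, 2020); (9, NULL, 9, 2018)

INNER JOIN keeps only pairs where the ON condition holds.
Matching on a.auth_id = b.auth_id. A NULL in a compared column never satisfies the condition.
- auth_id=7: no matching b row, dropped.
- auth_id=7: no matching b row, dropped.
- auth_id=NULL: no matching b row, dropped.
- auth_id=3: no matching b row, dropped.
- auth_id=9: 3 matching b row(s), so 3 row(s) emitted.
- auth_id=3: no matching b row, dropped.
After projecting and ordering:
a.auth_id | b.title | b.auth_id | b.year
9 | P23 | 9 | 2022
9 | P4 | 9 | 2020
9 | NULL | 9 | 2018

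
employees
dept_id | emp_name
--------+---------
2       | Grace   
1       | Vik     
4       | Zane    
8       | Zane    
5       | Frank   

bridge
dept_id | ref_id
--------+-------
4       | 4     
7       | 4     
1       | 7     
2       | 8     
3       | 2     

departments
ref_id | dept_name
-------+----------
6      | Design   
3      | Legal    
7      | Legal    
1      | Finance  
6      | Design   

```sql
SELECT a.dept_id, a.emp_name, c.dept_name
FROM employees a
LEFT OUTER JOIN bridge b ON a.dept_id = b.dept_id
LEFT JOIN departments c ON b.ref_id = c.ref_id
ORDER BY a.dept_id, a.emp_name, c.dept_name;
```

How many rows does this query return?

Evaluate left to right. First `employees a LEFT JOIN bridge b` on dept_id: 5 row(s).
Then LEFT JOIN `departments c` on ref_id: each of those 5 rows is kept; rows whose b.ref_id has no match in c get NULL for c's columns.
Result: 5 row(s).

5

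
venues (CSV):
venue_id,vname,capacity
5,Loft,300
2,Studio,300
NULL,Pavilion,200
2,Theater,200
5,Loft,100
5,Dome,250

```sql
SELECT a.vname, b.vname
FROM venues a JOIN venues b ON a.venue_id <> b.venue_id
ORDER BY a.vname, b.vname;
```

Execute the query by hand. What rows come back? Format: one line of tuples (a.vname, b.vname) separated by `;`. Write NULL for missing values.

INNER JOIN keeps only pairs where the ON condition holds.
Matching on a.venue_id <> b.venue_id. A NULL in a compared column never satisfies the condition.
- a[0] venue_id=5 → 2 match(es) in b → 2 row(s).
- a[1] venue_id=2 → 3 match(es) in b → 3 row(s).
- a[2] venue_id=NULL → no match; dropped.
- a[3] venue_id=2 → 3 match(es) in b → 3 row(s).
- a[4] venue_id=5 → 2 match(es) in b → 2 row(s).
- a[5] venue_id=5 → 2 match(es) in b → 2 row(s).

(Dome, Studio); (Dome, Theater); (Loft, Studio); (Loft, Studio); (Loft, Theater); (Loft, Theater); (Studio, Dome); (Studio, Loft); (Studio, Loft); (Theater, Dome); (Theater, Loft); (Theater, Loft)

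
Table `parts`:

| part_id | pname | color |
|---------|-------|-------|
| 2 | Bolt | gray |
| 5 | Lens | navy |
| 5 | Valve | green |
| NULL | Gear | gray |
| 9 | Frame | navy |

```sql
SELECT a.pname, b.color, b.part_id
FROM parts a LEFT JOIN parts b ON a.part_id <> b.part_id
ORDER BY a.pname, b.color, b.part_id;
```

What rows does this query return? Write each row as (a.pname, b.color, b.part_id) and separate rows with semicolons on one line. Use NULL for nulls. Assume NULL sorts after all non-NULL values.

(Bolt, green, 5); (Bolt, navy, 5); (Bolt, navy, 9); (Frame, gray, 2); (Frame, green, 5); (Frame, navy, 5); (Gear, NULL, NULL); (Lens, gray, 2); (Lens, navy, 9); (Valve, gray, 2); (Valve, navy, 9)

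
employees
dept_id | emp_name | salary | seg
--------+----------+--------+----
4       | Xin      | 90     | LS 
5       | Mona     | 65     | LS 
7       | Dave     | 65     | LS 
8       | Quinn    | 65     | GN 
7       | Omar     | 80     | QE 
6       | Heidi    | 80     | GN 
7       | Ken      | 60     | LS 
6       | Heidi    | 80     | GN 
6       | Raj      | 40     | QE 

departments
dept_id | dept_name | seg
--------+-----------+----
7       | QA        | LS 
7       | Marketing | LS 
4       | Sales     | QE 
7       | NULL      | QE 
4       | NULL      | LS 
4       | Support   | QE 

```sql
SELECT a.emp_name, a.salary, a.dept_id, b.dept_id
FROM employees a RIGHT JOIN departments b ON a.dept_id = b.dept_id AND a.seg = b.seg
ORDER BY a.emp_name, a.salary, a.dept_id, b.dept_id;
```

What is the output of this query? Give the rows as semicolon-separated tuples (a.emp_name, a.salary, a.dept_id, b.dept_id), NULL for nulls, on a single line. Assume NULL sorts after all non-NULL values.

(Dave, 65, 7, 7); (Dave, 65, 7, 7); (Ken, 60, 7, 7); (Ken, 60, 7, 7); (Omar, 80, 7, 7); (Xin, 90, 4, 4); (NULL, NULL, NULL, 4); (NULL, NULL, NULL, 4)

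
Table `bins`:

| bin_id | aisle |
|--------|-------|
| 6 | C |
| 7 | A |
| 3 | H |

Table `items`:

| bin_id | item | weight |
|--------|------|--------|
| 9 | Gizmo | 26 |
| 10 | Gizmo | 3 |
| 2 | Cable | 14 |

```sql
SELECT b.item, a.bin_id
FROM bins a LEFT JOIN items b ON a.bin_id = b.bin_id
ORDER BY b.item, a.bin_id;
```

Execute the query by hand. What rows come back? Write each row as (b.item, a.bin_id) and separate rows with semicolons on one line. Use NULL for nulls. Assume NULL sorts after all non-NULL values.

(NULL, 3); (NULL, 6); (NULL, 7)

LEFT JOIN keeps every row from `bins`; unmatched rows get NULL for `items`'s columns.
Matching on a.bin_id = b.bin_id.
- bin_id=6: no b row matches, row kept with b columns NULL.
- bin_id=7: no b row matches, row kept with b columns NULL.
- bin_id=3: no b row matches, row kept with b columns NULL.
After projecting and ordering:
b.item | a.bin_id
NULL | 3
NULL | 6
NULL | 7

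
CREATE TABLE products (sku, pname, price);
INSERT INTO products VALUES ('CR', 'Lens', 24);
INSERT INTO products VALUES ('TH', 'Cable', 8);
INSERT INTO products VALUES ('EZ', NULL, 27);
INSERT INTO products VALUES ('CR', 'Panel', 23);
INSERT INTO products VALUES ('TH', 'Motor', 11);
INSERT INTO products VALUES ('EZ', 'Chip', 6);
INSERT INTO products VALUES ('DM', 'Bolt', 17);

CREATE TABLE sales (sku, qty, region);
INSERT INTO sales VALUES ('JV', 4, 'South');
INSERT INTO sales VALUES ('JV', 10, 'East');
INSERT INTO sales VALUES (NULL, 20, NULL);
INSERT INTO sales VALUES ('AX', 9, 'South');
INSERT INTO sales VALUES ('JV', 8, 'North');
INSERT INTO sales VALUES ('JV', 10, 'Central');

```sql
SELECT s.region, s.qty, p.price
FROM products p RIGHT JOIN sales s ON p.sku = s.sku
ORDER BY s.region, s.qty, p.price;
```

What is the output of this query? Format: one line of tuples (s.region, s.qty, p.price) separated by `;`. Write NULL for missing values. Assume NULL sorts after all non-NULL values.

(Central, 10, NULL); (East, 10, NULL); (North, 8, NULL); (South, 4, NULL); (South, 9, NULL); (NULL, 20, NULL)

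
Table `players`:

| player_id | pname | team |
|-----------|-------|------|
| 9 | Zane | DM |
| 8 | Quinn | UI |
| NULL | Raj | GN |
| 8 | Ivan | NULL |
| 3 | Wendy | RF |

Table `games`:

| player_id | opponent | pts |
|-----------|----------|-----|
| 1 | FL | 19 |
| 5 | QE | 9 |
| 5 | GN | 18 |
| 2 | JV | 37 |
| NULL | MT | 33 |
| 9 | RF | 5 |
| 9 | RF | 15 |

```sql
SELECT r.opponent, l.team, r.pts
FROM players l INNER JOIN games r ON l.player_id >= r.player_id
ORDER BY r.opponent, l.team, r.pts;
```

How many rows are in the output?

16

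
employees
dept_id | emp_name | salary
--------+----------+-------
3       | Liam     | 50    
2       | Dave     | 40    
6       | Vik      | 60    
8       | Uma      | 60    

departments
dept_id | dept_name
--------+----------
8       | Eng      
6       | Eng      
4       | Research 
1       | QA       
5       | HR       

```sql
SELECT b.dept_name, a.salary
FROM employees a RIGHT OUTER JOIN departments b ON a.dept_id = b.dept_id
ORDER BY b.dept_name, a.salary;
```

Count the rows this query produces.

5

RIGHT JOIN keeps every row from `departments`; unmatched rows get NULL for `employees`'s columns.
Matching on a.dept_id = b.dept_id.
Matched pairs: 2; unmatched b rows kept: 3.
Total: 2 matched + 3 padded = 5 rows.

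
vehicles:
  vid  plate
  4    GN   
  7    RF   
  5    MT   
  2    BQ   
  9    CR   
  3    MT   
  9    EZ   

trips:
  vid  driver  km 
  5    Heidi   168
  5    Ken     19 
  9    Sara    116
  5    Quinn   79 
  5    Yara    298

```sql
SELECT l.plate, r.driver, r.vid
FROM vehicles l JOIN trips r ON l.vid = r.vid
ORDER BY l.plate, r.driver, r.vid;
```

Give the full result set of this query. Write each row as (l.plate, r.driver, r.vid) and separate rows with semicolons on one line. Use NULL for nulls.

(CR, Sara, 9); (EZ, Sara, 9); (MT, Heidi, 5); (MT, Ken, 5); (MT, Quinn, 5); (MT, Yara, 5)

INNER JOIN keeps only pairs where the ON condition holds.
Matching on l.vid = r.vid.
- l row (vid=4): no match → dropped.
- l row (vid=7): no match → dropped.
- l row (vid=5): matches 4 r row(s) → 4 output row(s).
- l row (vid=2): no match → dropped.
- l row (vid=9): matches 1 r row(s) → 1 output row(s).
- l row (vid=3): no match → dropped.
- l row (vid=9): matches 1 r row(s) → 1 output row(s).
After projecting and ordering:
l.plate | r.driver | r.vid
CR | Sara | 9
EZ | Sara | 9
MT | Heidi | 5
MT | Ken | 5
MT | Quinn | 5
MT | Yara | 5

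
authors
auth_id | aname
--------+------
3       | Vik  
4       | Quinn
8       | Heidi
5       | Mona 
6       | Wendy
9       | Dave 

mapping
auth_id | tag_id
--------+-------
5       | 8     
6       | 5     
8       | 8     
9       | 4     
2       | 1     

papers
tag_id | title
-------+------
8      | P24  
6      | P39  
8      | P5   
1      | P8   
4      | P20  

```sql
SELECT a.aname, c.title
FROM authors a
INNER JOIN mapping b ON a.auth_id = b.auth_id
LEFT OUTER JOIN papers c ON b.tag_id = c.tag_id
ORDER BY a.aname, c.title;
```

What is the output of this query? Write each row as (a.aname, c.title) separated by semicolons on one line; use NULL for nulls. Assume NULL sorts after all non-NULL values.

(Dave, P20); (Heidi, P24); (Heidi, P5); (Mona, P24); (Mona, P5); (Wendy, NULL)

Evaluate left to right. First `authors a INNER JOIN mapping b` on auth_id: 4 row(s).
Then LEFT JOIN `papers c` on tag_id: each of those 4 rows is kept; rows whose b.tag_id has no match in c get NULL for c's columns.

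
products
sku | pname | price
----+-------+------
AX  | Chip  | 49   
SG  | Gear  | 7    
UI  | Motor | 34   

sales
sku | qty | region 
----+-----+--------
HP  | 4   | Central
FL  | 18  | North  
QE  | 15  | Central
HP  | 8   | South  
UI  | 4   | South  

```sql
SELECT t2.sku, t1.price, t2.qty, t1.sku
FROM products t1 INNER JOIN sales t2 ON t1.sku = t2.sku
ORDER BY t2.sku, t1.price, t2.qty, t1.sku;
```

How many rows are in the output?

1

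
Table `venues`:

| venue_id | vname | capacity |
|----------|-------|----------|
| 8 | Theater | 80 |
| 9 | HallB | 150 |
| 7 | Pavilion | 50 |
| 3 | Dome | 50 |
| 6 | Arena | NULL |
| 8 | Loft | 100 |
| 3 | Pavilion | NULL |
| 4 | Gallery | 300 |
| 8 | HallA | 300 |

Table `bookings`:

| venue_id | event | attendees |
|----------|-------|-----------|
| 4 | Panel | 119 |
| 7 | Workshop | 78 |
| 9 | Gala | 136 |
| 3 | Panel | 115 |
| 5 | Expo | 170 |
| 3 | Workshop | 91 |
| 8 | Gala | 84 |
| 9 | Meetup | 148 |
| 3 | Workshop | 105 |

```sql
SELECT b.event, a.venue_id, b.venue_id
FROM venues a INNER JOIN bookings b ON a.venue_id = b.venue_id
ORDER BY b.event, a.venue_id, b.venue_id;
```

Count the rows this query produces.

13

INNER JOIN keeps only pairs where the ON condition holds.
Matching on a.venue_id = b.venue_id.
- a (venue_id=8) pairs with 1 row(s) of b.
- a (venue_id=9) pairs with 2 row(s) of b.
- a (venue_id=7) pairs with 1 row(s) of b.
- a (venue_id=3) pairs with 3 row(s) of b.
- a (venue_id=6) has no partner → excluded.
- a (venue_id=8) pairs with 1 row(s) of b.
- a (venue_id=3) pairs with 3 row(s) of b.
- a (venue_id=4) pairs with 1 row(s) of b.
- a (venue_id=8) pairs with 1 row(s) of b.
Total: 13 rows.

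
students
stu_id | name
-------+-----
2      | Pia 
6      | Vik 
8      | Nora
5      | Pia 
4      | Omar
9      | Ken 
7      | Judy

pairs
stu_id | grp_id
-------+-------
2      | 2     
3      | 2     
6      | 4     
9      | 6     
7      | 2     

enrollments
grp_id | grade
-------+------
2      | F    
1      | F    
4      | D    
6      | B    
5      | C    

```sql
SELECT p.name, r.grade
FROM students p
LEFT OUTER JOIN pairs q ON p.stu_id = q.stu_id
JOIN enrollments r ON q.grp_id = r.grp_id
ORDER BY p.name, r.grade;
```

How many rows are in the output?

Step 1 — p LEFT JOIN q on stu_id → 7 row(s).
Then INNER JOIN `enrollments r` on grp_id: keep only rows whose q.grp_id appears in r.
Result: 4 row(s).

4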